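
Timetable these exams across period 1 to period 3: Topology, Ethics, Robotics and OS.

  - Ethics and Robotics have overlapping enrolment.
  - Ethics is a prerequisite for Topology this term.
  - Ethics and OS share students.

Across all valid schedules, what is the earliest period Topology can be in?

Precedence pushes Topology to at least period 2.
Topology at period 2 is achievable: OS in period 2; Topology in period 2; Robotics in period 2; Ethics in period 1.

period 2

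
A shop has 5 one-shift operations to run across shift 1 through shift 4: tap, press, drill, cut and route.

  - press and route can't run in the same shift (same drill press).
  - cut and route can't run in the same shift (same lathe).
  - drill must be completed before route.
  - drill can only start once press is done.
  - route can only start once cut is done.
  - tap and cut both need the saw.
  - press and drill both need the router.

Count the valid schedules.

Splitting on tap: it can be shift 1 (7), shift 2 (7), shift 3 (8), shift 4 (11). Listing each branch's schedules as (press, drill, cut, route) by shift number:
tap=shift 1: (1,2,2,3) (1,2,2,4) (1,2,3,4) (1,3,2,4) (1,3,3,4) (2,3,2,4) (2,3,3,4) — 7.
tap=shift 2: (1,2,1,3) (1,2,1,4) (1,2,3,4) (1,3,1,4) (1,3,3,4) (2,3,1,4) (2,3,3,4) — 7.
tap=shift 3: (1,2,1,3) (1,2,1,4) (1,2,2,3) (1,2,2,4) (1,3,1,4) (1,3,2,4) (2,3,1,4) (2,3,2,4) — 8.
tap=shift 4: (1,2,1,3) (1,2,1,4) (1,2,2,3) (1,2,2,4) (1,2,3,4) (1,3,1,4) (1,3,2,4) (1,3,3,4) (2,3,1,4) (2,3,2,4) (2,3,3,4) — 11.
Summing: 7 + 7 + 8 + 11 = 33.

33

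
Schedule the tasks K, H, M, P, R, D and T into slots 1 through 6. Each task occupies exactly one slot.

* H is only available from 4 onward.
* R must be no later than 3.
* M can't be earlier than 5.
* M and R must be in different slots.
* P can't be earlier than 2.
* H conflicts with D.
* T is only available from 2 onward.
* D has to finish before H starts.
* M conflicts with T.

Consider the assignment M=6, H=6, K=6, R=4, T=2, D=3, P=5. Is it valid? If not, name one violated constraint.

T is only available from 2 onward — holds.
H is only available from 4 onward — holds.
M and R must be in different slots — holds.
M conflicts with T — holds.
M can't be earlier than 5 — holds.
H conflicts with D — holds.
D has to finish before H starts — holds.
P can't be earlier than 2 — holds.
R must be no later than 3 — violated.

No — it violates: R must be no later than 3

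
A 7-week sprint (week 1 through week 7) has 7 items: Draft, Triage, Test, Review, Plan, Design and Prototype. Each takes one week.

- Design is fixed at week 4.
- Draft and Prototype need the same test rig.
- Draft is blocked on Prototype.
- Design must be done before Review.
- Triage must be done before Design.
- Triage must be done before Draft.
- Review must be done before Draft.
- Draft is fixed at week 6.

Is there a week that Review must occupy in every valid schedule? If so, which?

Design is fixed at week 4 and must come before Review, so Review is at least week 5.
Draft is fixed at week 6 and must come after Review, so Review is at most week 5.
So Review must be week 5.

week 5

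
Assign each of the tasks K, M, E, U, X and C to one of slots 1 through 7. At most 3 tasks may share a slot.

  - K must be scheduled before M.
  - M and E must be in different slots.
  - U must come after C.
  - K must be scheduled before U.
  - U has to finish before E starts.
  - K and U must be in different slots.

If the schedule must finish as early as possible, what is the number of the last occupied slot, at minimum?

The precedence chain requires at least 3 distinct slots.
With at most 3 per slot and 6 tasks, at least 2 slots are needed.
3 works (last occupied slot: 3): for example K=1, E=3, U=2, X=1, M=2, C=1.

slot 3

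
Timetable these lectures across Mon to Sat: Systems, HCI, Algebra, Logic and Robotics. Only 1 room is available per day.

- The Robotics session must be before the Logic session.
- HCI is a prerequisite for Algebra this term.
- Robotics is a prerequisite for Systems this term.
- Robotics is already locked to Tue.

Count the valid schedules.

36

Splitting on Systems: it can be Wed (9), Thu (9), Fri (9), Sat (9). Listing each branch's schedules as (HCI, Algebra, Logic, Robotics):
Systems=Wed: (Mon,Thu,Fri,Tue) (Mon,Thu,Sat,Tue) (Mon,Fri,Thu,Tue) (Mon,Fri,Sat,Tue) (Mon,Sat,Thu,Tue) (Mon,Sat,Fri,Tue) (Thu,Fri,Sat,Tue) (Thu,Sat,Fri,Tue) (Fri,Sat,Thu,Tue) — 9.
Systems=Thu: (Mon,Wed,Fri,Tue) (Mon,Wed,Sat,Tue) (Mon,Fri,Wed,Tue) (Mon,Fri,Sat,Tue) (Mon,Sat,Wed,Tue) (Mon,Sat,Fri,Tue) (Wed,Fri,Sat,Tue) (Wed,Sat,Fri,Tue) (Fri,Sat,Wed,Tue) — 9.
Systems=Fri: (Mon,Wed,Thu,Tue) (Mon,Wed,Sat,Tue) (Mon,Thu,Wed,Tue) (Mon,Thu,Sat,Tue) (Mon,Sat,Wed,Tue) (Mon,Sat,Thu,Tue) (Wed,Thu,Sat,Tue) (Wed,Sat,Thu,Tue) (Thu,Sat,Wed,Tue) — 9.
Systems=Sat: (Mon,Wed,Thu,Tue) (Mon,Wed,Fri,Tue) (Mon,Thu,Wed,Tue) (Mon,Thu,Fri,Tue) (Mon,Fri,Wed,Tue) (Mon,Fri,Thu,Tue) (Wed,Thu,Fri,Tue) (Wed,Fri,Thu,Tue) (Thu,Fri,Wed,Tue) — 9.
Summing: 9 + 9 + 9 + 9 = 36.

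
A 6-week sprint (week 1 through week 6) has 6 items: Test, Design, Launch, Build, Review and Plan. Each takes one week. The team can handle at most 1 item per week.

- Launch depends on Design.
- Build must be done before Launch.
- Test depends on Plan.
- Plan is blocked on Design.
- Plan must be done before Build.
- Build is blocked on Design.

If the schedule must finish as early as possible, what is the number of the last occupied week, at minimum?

The precedence chain requires at least 4 distinct weeks.
With at most 1 per week and 6 tasks, at least 6 weeks are needed.
6 works (last occupied week: week 6): for example Design in week 1, Test in week 5, Plan in week 2, Build in week 3, Review in week 6, Launch in week 4.

week 6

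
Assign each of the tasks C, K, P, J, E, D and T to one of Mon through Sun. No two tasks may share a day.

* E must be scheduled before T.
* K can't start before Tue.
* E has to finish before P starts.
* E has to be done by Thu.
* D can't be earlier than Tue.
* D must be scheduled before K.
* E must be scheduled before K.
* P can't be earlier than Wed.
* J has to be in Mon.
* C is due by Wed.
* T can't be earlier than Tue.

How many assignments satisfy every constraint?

Splitting on C: it can be Tue (18), Wed (18). Listing each branch's schedules as (K, P, J, E, D, T):
C=Tue: (Fri,Sat,Mon,Wed,Thu,Sun) (Fri,Sat,Mon,Thu,Wed,Sun) (Fri,Sun,Mon,Wed,Thu,Sat) (Fri,Sun,Mon,Thu,Wed,Sat) (Sat,Thu,Mon,Wed,Fri,Sun) (Sat,Fri,Mon,Wed,Thu,Sun) (Sat,Fri,Mon,Thu,Wed,Sun) (Sat,Sun,Mon,Wed,Thu,Fri) (Sat,Sun,Mon,Wed,Fri,Thu) (Sat,Sun,Mon,Thu,Wed,Fri) (Sun,Thu,Mon,Wed,Fri,Sat) (Sun,Thu,Mon,Wed,Sat,Fri) (Sun,Fri,Mon,Wed,Thu,Sat) (Sun,Fri,Mon,Wed,Sat,Thu) (Sun,Fri,Mon,Thu,Wed,Sat) (Sun,Sat,Mon,Wed,Thu,Fri) (Sun,Sat,Mon,Wed,Fri,Thu) (Sun,Sat,Mon,Thu,Wed,Fri) — 18.
C=Wed: (Fri,Sat,Mon,Tue,Thu,Sun) (Fri,Sat,Mon,Thu,Tue,Sun) (Fri,Sun,Mon,Tue,Thu,Sat) (Fri,Sun,Mon,Thu,Tue,Sat) (Sat,Thu,Mon,Tue,Fri,Sun) (Sat,Fri,Mon,Tue,Thu,Sun) (Sat,Fri,Mon,Thu,Tue,Sun) (Sat,Sun,Mon,Tue,Thu,Fri) (Sat,Sun,Mon,Tue,Fri,Thu) (Sat,Sun,Mon,Thu,Tue,Fri) (Sun,Thu,Mon,Tue,Fri,Sat) (Sun,Thu,Mon,Tue,Sat,Fri) (Sun,Fri,Mon,Tue,Thu,Sat) (Sun,Fri,Mon,Tue,Sat,Thu) (Sun,Fri,Mon,Thu,Tue,Sat) (Sun,Sat,Mon,Tue,Thu,Fri) (Sun,Sat,Mon,Tue,Fri,Thu) (Sun,Sat,Mon,Thu,Tue,Fri) — 18.
Summing: 18 + 18 = 36.

36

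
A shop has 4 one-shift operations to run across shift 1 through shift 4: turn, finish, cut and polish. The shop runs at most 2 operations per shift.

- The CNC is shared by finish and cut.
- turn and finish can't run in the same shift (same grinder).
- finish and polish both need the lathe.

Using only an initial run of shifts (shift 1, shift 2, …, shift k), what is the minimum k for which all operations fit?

With at most 2 per shift and 4 operations, at least 2 shifts are needed.
Could 2 shifts be enough, i.e. nothing placed later than shift 2? finish could only be at {shift 1, shift 2}; try each:
- suppose finish is at shift 1; polish can't share with finish (shift 1) → {shift 2}; cut can't share with finish (shift 1) → {shift 2}; turn can't share with finish (shift 1) → {shift 2}; that puts turn, cut and polish all in shift 2 — more than 2 per shift.
- suppose finish is at shift 2; polish can't share with finish (shift 2) → {shift 1}; cut can't share with finish (shift 2) → {shift 1}; turn can't share with finish (shift 2) → {shift 1}; that puts turn, cut and polish all in shift 1 — more than 2 per shift.
Every option fails, so 2 shifts is not enough.
3 works (last occupied shift: shift 3): for example polish -> shift 3; finish -> shift 2; turn -> shift 1; cut -> shift 1.

3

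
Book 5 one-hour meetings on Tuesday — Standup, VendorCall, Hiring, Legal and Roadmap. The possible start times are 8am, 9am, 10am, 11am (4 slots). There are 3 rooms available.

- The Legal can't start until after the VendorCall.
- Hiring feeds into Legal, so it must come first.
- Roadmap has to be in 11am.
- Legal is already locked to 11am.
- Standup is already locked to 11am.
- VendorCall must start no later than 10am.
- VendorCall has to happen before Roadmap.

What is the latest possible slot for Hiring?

10am

Downstream work caps Hiring at 10am.
Hiring at 10am is achievable: Hiring in 10am, Legal in 11am, Standup in 11am, Roadmap in 11am, VendorCall in 8am.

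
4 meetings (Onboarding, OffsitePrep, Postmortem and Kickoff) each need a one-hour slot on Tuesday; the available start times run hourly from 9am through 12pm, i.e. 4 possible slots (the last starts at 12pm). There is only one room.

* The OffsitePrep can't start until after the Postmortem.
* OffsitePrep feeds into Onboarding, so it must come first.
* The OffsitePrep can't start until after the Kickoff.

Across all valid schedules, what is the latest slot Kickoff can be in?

10am

Downstream work caps Kickoff at 10am.
Kickoff at 10am is achievable: Postmortem -> 9am; Kickoff -> 10am; OffsitePrep -> 11am; Onboarding -> 12pm.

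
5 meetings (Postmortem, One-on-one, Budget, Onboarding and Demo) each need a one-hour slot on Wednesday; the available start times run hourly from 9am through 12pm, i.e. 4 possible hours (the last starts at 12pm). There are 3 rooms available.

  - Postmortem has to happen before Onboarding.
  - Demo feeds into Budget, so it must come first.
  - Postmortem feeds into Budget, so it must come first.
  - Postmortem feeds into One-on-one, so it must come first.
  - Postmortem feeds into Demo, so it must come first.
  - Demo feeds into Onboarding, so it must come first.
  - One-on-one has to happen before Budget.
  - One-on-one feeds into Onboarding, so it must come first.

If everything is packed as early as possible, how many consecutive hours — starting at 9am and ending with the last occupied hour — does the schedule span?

The precedence chain requires at least 3 distinct hours.
With at most 3 per hour and 5 meetings, at least 2 hours are needed.
3 works (last occupied hour: 11am): for example Onboarding in 11am; Budget in 11am; One-on-one in 10am; Postmortem in 9am; Demo in 10am.

3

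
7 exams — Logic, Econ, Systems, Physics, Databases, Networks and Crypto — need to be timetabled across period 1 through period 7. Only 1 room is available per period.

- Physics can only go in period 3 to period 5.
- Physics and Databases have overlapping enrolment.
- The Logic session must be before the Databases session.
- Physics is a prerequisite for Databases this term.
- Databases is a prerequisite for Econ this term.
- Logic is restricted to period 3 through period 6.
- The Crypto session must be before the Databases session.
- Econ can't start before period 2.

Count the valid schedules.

Splitting on Logic: it can be period 3 (20), period 4 (20), period 5 (12). Listing each branch's schedules as (Econ, Systems, Physics, Databases, Networks, Crypto) by period number:
Logic=period 3: (6,1,4,5,7,2) (6,2,4,5,7,1) (6,7,4,5,1,2) (6,7,4,5,2,1) (7,1,4,5,6,2) (7,1,4,6,2,5) (7,1,4,6,5,2) (7,1,5,6,2,4) (7,1,5,6,4,2) (7,2,4,5,6,1) (7,2,4,6,1,5) (7,2,4,6,5,1) (7,2,5,6,1,4) (7,2,5,6,4,1) (7,4,5,6,1,2) (7,4,5,6,2,1) (7,5,4,6,1,2) (7,5,4,6,2,1) (7,6,4,5,1,2) (7,6,4,5,2,1) — 20.
Logic=period 4: (6,1,3,5,7,2) (6,2,3,5,7,1) (6,7,3,5,1,2) (6,7,3,5,2,1) (7,1,3,5,6,2) (7,1,3,6,2,5) (7,1,3,6,5,2) (7,1,5,6,2,3) (7,1,5,6,3,2) (7,2,3,5,6,1) (7,2,3,6,1,5) (7,2,3,6,5,1) (7,2,5,6,1,3) (7,2,5,6,3,1) (7,3,5,6,1,2) (7,3,5,6,2,1) (7,5,3,6,1,2) (7,5,3,6,2,1) (7,6,3,5,1,2) (7,6,3,5,2,1) — 20.
Logic=period 5: (7,1,3,6,2,4) (7,1,3,6,4,2) (7,1,4,6,2,3) (7,1,4,6,3,2) (7,2,3,6,1,4) (7,2,3,6,4,1) (7,2,4,6,1,3) (7,2,4,6,3,1) (7,3,4,6,1,2) (7,3,4,6,2,1) (7,4,3,6,1,2) (7,4,3,6,2,1) — 12.
Summing: 20 + 20 + 12 = 52.

52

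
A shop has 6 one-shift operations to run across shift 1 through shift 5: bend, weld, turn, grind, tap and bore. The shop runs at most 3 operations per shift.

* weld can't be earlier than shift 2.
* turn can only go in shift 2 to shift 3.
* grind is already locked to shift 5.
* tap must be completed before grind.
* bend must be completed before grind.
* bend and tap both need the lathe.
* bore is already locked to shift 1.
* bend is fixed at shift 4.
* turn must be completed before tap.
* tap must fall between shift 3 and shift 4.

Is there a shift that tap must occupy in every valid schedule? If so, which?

tap's window is shift 3–shift 4.
bend is fixed at shift 4, and tap can't share a shift with bend.
So tap must be shift 3.

shift 3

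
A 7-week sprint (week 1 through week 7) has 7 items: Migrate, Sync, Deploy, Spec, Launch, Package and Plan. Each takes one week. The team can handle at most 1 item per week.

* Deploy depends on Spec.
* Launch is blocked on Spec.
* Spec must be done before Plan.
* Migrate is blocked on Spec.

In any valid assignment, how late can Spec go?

week 3

Downstream work caps Spec at week 6.
Spec at week 3 is achievable: Package in week 2, Launch in week 6, Deploy in week 5, Sync in week 1, Migrate in week 4, Spec in week 3, Plan in week 7.
Nothing later works — the capacity limit rule out every week after week 3.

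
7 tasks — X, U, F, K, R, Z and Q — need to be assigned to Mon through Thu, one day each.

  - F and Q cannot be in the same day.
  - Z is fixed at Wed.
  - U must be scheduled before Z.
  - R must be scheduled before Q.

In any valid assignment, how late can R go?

Wed

Downstream work caps R at Wed.
R at Wed is achievable: U=Mon, Z=Wed, K=Mon, R=Wed, X=Mon, Q=Thu, F=Mon.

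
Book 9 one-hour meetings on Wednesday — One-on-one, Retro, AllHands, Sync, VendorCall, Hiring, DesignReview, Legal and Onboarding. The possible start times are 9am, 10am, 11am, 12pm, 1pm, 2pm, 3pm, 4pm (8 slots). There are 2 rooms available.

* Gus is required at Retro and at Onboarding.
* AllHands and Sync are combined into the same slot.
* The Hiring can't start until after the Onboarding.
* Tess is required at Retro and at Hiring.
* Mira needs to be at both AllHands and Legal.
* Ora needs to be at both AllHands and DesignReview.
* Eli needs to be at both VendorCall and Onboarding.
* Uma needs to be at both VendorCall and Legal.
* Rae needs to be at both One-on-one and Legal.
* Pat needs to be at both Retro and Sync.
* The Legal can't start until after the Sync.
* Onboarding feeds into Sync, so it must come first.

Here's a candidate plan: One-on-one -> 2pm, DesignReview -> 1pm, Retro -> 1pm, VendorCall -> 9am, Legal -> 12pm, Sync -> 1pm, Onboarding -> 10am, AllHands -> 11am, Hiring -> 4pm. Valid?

No. AllHands and Sync are combined into the same slot is not satisfied.

The Legal can't start until after the Sync — violated.
Onboarding feeds into Sync, so it must come first — holds.
Tess is required at Retro and at Hiring — holds.
Gus is required at Retro and at Onboarding — holds.
There are 2 rooms available — violated.
Mira needs to be at both AllHands and Legal — holds.
AllHands and Sync are combined into the same slot — violated.
The Hiring can't start until after the Onboarding — holds.
Eli needs to be at both VendorCall and Onboarding — holds.
Ora needs to be at both AllHands and DesignReview — holds.
Rae needs to be at both One-on-one and Legal — holds.
Pat needs to be at both Retro and Sync — violated.
Uma needs to be at both VendorCall and Legal — holds.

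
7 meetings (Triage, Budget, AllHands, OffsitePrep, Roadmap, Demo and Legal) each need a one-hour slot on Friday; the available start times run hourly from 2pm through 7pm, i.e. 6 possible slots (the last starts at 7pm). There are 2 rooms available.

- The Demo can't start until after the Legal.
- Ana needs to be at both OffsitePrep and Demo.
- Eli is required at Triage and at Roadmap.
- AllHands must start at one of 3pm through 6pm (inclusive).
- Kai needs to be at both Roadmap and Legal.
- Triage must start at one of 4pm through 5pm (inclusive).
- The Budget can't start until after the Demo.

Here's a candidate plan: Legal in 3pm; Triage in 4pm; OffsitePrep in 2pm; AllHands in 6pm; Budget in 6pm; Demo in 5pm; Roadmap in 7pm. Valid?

Yes, all constraints hold

Eli is required at Triage and at Roadmap — holds.
The Budget can't start until after the Demo — holds.
The Demo can't start until after the Legal — holds.
Triage must start at one of 4pm through 5pm (inclusive) — holds.
AllHands must start at one of 3pm through 6pm (inclusive) — holds.
There are 2 rooms available — holds.
Ana needs to be at both OffsitePrep and Demo — holds.
Kai needs to be at both Roadmap and Legal — holds.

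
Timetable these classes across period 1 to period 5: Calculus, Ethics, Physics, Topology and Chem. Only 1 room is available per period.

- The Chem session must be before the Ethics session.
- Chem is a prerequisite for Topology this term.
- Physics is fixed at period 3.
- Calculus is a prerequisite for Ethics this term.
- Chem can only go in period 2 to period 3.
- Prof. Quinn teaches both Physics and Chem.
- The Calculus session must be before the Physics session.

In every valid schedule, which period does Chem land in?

Chem's window is period 2–period 3.
Physics is fixed at period 3, and Chem can't share a period with Physics.
So Chem must be period 2.

period 2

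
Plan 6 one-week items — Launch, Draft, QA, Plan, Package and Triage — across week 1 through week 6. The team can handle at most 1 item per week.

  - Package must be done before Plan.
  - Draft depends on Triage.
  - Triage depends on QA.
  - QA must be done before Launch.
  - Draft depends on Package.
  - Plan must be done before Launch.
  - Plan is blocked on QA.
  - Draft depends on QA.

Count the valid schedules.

Splitting on Launch: it can be week 4 (2), week 5 (5), week 6 (8). Listing each branch's schedules as (Draft, QA, Plan, Package, Triage) by week number:
Launch=week 4: (6,1,3,2,5) (6,2,3,1,5) — 2.
Launch=week 5: (6,1,3,2,4) (6,1,4,2,3) (6,1,4,3,2) (6,2,3,1,4) (6,2,4,1,3) — 5.
Launch=week 6: (4,1,5,2,3) (4,1,5,3,2) (4,2,5,1,3) (5,1,3,2,4) (5,1,4,2,3) (5,1,4,3,2) (5,2,3,1,4) (5,2,4,1,3) — 8.
Summing: 2 + 5 + 8 = 15.

15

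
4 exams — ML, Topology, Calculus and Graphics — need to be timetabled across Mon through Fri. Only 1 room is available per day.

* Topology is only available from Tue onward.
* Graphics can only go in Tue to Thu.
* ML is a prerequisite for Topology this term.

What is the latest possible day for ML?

Downstream work caps ML at Thu.
ML at Thu is achievable: Topology=Fri; ML=Thu; Graphics=Tue; Calculus=Mon.

Thu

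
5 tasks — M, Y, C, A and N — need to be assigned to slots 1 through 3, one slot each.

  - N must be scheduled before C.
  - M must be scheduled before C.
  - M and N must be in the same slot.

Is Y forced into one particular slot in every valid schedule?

No

Y can be 1 (e.g. Y -> 1, M -> 1, C -> 2, N -> 1, A -> 1) or 2 (e.g. A -> 1, M -> 1, C -> 2, N -> 1, Y -> 2).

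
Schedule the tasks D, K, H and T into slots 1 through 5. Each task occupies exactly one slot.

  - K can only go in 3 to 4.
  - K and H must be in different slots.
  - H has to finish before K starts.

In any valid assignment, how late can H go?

Downstream work caps H at 3.
H at 3 is achievable: H in 3, D in 1, K in 4, T in 1.

3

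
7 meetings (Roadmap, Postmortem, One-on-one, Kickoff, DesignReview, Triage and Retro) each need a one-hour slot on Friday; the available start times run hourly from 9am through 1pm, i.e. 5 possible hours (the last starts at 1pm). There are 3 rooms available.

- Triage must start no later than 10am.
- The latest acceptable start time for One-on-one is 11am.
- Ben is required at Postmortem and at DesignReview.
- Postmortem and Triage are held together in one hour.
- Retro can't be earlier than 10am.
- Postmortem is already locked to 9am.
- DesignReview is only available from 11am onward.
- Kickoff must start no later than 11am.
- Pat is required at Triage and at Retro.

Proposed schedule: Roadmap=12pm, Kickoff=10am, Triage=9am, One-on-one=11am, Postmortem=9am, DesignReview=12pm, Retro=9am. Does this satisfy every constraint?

Postmortem is already locked to 9am — holds.
The latest acceptable start time for One-on-one is 11am — holds.
Pat is required at Triage and at Retro — violated.
Ben is required at Postmortem and at DesignReview — holds.
There are 3 rooms available — holds.
Retro can't be earlier than 10am — violated.
DesignReview is only available from 11am onward — holds.
Kickoff must start no later than 11am — holds.
Triage must start no later than 10am — holds.
Postmortem and Triage are held together in one hour — holds.

No — it violates: Retro can't be earlier than 10am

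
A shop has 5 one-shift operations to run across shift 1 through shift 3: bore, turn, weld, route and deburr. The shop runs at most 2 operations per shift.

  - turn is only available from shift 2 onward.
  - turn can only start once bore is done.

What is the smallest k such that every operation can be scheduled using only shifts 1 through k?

The precedence chain requires at least 2 distinct shifts.
With at most 2 per shift and 5 operations, at least 3 shifts are needed.
3 works (last occupied shift: shift 3): for example turn -> shift 2; bore -> shift 1; weld -> shift 1; deburr -> shift 3; route -> shift 2.

3 shifts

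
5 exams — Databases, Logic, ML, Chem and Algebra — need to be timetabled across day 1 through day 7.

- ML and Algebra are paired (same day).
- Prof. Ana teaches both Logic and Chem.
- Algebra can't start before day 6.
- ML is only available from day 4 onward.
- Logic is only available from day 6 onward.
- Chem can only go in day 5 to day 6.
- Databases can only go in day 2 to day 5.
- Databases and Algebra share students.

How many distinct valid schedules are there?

24

Splitting on Databases: it can be day 2 (6), day 3 (6), day 4 (6), day 5 (6). Listing each branch's schedules as (Logic, ML, Chem, Algebra) by day number:
Databases=day 2: (6,6,5,6) (6,7,5,7) (7,6,5,6) (7,6,6,6) (7,7,5,7) (7,7,6,7) — 6.
Databases=day 3: (6,6,5,6) (6,7,5,7) (7,6,5,6) (7,6,6,6) (7,7,5,7) (7,7,6,7) — 6.
Databases=day 4: (6,6,5,6) (6,7,5,7) (7,6,5,6) (7,6,6,6) (7,7,5,7) (7,7,6,7) — 6.
Databases=day 5: (6,6,5,6) (6,7,5,7) (7,6,5,6) (7,6,6,6) (7,7,5,7) (7,7,6,7) — 6.
Summing: 6 + 6 + 6 + 6 = 24.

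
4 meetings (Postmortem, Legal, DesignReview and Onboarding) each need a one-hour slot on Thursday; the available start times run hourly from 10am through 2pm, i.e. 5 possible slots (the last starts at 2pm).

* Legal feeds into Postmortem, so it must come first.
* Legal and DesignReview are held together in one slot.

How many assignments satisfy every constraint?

Splitting on Postmortem: it can be 11am (5), 12pm (10), 1pm (15), 2pm (20). Listing each branch's schedules as (Legal, DesignReview, Onboarding):
Postmortem=11am: (10am,10am,10am) (10am,10am,11am) (10am,10am,12pm) (10am,10am,1pm) (10am,10am,2pm) — 5.
Postmortem=12pm: (10am,10am,10am) (10am,10am,11am) (10am,10am,12pm) (10am,10am,1pm) (10am,10am,2pm) (11am,11am,10am) (11am,11am,11am) (11am,11am,12pm) (11am,11am,1pm) (11am,11am,2pm) — 10.
Postmortem=1pm: (10am,10am,10am) (10am,10am,11am) (10am,10am,12pm) (10am,10am,1pm) (10am,10am,2pm) (11am,11am,10am) (11am,11am,11am) (11am,11am,12pm) (11am,11am,1pm) (11am,11am,2pm) (12pm,12pm,10am) (12pm,12pm,11am) (12pm,12pm,12pm) (12pm,12pm,1pm) (12pm,12pm,2pm) — 15.
Postmortem=2pm: (10am,10am,10am) (10am,10am,11am) (10am,10am,12pm) (10am,10am,1pm) (10am,10am,2pm) (11am,11am,10am) (11am,11am,11am) (11am,11am,12pm) (11am,11am,1pm) (11am,11am,2pm) (12pm,12pm,10am) (12pm,12pm,11am) (12pm,12pm,12pm) (12pm,12pm,1pm) (12pm,12pm,2pm) (1pm,1pm,10am) (1pm,1pm,11am) (1pm,1pm,12pm) (1pm,1pm,1pm) (1pm,1pm,2pm) — 20.
Summing: 5 + 10 + 15 + 20 = 50.

50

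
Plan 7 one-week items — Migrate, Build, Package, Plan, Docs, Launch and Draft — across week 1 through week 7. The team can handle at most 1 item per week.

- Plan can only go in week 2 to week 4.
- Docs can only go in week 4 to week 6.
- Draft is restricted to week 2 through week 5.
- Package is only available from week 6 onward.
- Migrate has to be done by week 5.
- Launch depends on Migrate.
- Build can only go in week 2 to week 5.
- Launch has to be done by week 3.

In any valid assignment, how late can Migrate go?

Migrate's own window allows nothing later than week 5; downstream work caps Migrate at week 2.
Migrate at week 1 is achievable: Launch=week 2, Build=week 4, Plan=week 3, Migrate=week 1, Draft=week 5, Package=week 7, Docs=week 6.
Nothing later works — the capacity limit rule out every week after week 1.

week 1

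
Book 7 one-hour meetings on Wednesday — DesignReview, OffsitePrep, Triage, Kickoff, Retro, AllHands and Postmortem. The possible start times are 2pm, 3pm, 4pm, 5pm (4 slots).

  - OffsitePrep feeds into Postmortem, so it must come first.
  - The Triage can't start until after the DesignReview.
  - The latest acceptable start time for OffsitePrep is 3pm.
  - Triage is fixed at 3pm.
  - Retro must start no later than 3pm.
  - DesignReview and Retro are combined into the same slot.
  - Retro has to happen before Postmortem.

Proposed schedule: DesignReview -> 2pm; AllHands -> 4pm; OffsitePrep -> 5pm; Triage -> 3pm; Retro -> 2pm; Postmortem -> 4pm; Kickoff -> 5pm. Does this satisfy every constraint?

No. The latest acceptable start time for OffsitePrep is 3pm is not satisfied.

Triage is fixed at 3pm — holds.
Retro has to happen before Postmortem — holds.
The Triage can't start until after the DesignReview — holds.
The latest acceptable start time for OffsitePrep is 3pm — violated.
Retro must start no later than 3pm — holds.
OffsitePrep feeds into Postmortem, so it must come first — violated.
DesignReview and Retro are combined into the same slot — holds.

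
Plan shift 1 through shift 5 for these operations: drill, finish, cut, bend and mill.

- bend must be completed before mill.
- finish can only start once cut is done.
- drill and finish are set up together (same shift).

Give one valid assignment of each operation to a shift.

bend -> shift 1; finish -> shift 2; drill -> shift 2; cut -> shift 1; mill -> shift 2

Checking: bend(shift 1) before mill(shift 2); cut(shift 1) before finish(shift 2); drill = finish = shift 2.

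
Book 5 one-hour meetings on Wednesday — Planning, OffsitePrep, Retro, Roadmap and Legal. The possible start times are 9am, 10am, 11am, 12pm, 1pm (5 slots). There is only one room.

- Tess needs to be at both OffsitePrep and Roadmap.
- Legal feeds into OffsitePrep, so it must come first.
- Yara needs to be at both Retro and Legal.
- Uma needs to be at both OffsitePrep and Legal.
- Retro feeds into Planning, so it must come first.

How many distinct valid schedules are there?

Splitting on Planning: it can be 10am (3), 11am (6), 12pm (9), 1pm (12). Listing each branch's schedules as (OffsitePrep, Retro, Roadmap, Legal):
Planning=10am: (12pm,9am,1pm,11am) (1pm,9am,11am,12pm) (1pm,9am,12pm,11am) — 3.
Planning=11am: (12pm,9am,1pm,10am) (12pm,10am,1pm,9am) (1pm,9am,10am,12pm) (1pm,9am,12pm,10am) (1pm,10am,9am,12pm) (1pm,10am,12pm,9am) — 6.
Planning=12pm: (10am,11am,1pm,9am) (11am,9am,1pm,10am) (11am,10am,1pm,9am) (1pm,9am,10am,11am) (1pm,9am,11am,10am) (1pm,10am,9am,11am) (1pm,10am,11am,9am) (1pm,11am,9am,10am) (1pm,11am,10am,9am) — 9.
Planning=1pm: (10am,11am,12pm,9am) (10am,12pm,11am,9am) (11am,9am,12pm,10am) (11am,10am,12pm,9am) (11am,12pm,9am,10am) (11am,12pm,10am,9am) (12pm,9am,10am,11am) (12pm,9am,11am,10am) (12pm,10am,9am,11am) (12pm,10am,11am,9am) (12pm,11am,9am,10am) (12pm,11am,10am,9am) — 12.
Summing: 3 + 6 + 9 + 12 = 30.

30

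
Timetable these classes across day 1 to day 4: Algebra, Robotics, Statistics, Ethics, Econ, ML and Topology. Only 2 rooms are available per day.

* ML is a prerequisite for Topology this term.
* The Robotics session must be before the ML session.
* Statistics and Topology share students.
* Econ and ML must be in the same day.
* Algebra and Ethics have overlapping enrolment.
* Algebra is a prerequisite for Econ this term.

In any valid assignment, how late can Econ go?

day 3

Precedence pushes Econ to at least day 2; Econ must be in the same day as ML, which can't be after day 3, so Econ is at most day 3.
Econ at day 3 is achievable: Statistics in day 2; Robotics in day 1; Topology in day 4; ML in day 3; Algebra in day 1; Ethics in day 2; Econ in day 3.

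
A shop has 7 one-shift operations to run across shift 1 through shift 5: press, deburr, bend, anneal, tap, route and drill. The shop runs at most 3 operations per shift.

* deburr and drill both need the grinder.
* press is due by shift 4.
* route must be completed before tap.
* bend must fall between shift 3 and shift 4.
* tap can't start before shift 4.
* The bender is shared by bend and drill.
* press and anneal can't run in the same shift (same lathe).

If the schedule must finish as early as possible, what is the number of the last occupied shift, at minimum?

The precedence chain requires at least 2 distinct shifts.
With at most 3 per shift and 7 operations, at least 3 shifts are needed.
tap can't be placed before shift 4, so the schedule must run through at least shift 4.
4 works (last occupied shift: shift 4): for example tap -> shift 4, bend -> shift 3, drill -> shift 2, deburr -> shift 1, anneal -> shift 2, route -> shift 1, press -> shift 1.

shift 4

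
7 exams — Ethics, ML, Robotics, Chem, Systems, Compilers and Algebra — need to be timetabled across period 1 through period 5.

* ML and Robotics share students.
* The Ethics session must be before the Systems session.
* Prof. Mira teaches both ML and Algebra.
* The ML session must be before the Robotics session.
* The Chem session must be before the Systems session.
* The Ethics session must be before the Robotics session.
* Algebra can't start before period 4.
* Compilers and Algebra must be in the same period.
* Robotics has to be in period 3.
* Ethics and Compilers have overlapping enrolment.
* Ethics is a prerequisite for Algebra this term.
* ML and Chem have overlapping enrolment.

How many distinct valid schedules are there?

50

Splitting on Ethics: it can be period 1 (26), period 2 (24). Listing each branch's schedules as (ML, Robotics, Chem, Systems, Compilers, Algebra) by period number:
Ethics=period 1: (1,3,2,3,4,4) (1,3,2,3,5,5) (1,3,2,4,4,4) (1,3,2,4,5,5) (1,3,2,5,4,4) (1,3,2,5,5,5) (1,3,3,4,4,4) (1,3,3,4,5,5) (1,3,3,5,4,4) (1,3,3,5,5,5) (1,3,4,5,4,4) (1,3,4,5,5,5) (2,3,1,2,4,4) (2,3,1,2,5,5) (2,3,1,3,4,4) (2,3,1,3,5,5) (2,3,1,4,4,4) (2,3,1,4,5,5) (2,3,1,5,4,4) (2,3,1,5,5,5) (2,3,3,4,4,4) (2,3,3,4,5,5) (2,3,3,5,4,4) (2,3,3,5,5,5) (2,3,4,5,4,4) (2,3,4,5,5,5) — 26.
Ethics=period 2: (1,3,2,3,4,4) (1,3,2,3,5,5) (1,3,2,4,4,4) (1,3,2,4,5,5) (1,3,2,5,4,4) (1,3,2,5,5,5) (1,3,3,4,4,4) (1,3,3,4,5,5) (1,3,3,5,4,4) (1,3,3,5,5,5) (1,3,4,5,4,4) (1,3,4,5,5,5) (2,3,1,3,4,4) (2,3,1,3,5,5) (2,3,1,4,4,4) (2,3,1,4,5,5) (2,3,1,5,4,4) (2,3,1,5,5,5) (2,3,3,4,4,4) (2,3,3,4,5,5) (2,3,3,5,4,4) (2,3,3,5,5,5) (2,3,4,5,4,4) (2,3,4,5,5,5) — 24.
Summing: 26 + 24 = 50.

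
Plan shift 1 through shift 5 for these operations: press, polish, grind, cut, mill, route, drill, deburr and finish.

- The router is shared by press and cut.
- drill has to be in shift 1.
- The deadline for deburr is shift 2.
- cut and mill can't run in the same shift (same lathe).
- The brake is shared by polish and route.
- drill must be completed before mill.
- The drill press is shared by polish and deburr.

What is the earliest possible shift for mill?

shift 2

Precedence pushes mill to at least shift 2.
mill at shift 2 is achievable: cut=shift 3; grind=shift 1; polish=shift 2; mill=shift 2; route=shift 1; drill=shift 1; deburr=shift 1; press=shift 1; finish=shift 1.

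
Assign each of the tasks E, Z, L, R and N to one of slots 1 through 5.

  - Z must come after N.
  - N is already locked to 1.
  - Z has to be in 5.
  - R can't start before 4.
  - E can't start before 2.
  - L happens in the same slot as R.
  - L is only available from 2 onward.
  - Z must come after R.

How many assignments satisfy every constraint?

Enumerating: E=2, L=4, N=1, R=4, Z=5 | N=1; E=3; R=4; Z=5; L=4 | L in 4, E in 4, Z in 5, N in 1, R in 4 | R -> 4, N -> 1, E -> 5, L -> 4, Z -> 5.

4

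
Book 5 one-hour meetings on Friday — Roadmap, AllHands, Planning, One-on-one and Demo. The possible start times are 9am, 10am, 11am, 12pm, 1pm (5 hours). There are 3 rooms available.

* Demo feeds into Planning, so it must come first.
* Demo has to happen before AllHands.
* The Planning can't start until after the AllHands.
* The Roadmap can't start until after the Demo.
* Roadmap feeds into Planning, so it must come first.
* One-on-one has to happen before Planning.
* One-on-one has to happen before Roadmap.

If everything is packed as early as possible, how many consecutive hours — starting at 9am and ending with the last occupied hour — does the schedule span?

3

The precedence chain requires at least 3 distinct hours.
With at most 3 per hour and 5 meetings, at least 2 hours are needed.
3 works (last occupied hour: 11am): for example Demo -> 9am, AllHands -> 10am, One-on-one -> 9am, Roadmap -> 10am, Planning -> 11am.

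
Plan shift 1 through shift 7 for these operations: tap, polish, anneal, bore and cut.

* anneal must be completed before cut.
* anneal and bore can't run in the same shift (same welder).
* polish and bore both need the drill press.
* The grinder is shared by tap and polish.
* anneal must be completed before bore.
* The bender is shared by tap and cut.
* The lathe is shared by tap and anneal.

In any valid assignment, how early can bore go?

Precedence pushes bore to at least shift 2.
bore at shift 2 is achievable: bore=shift 2; tap=shift 3; anneal=shift 1; polish=shift 1; cut=shift 2.

shift 2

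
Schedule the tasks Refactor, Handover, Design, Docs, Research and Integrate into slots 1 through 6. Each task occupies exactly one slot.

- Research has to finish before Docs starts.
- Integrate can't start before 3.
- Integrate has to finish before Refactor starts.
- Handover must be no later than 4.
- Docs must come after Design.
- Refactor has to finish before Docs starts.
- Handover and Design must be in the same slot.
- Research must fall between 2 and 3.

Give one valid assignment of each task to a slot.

Handover -> 1; Integrate -> 3; Research -> 2; Design -> 1; Refactor -> 4; Docs -> 5

Checking: Refactor(4) before Docs(5); Integrate(3) before Refactor(4); Design(1) before Docs(5); Research(2) before Docs(5); Handover = Design = 1; Research=2 in [2,3]; Handover=1 in [1,4]; Integrate=3 in [3,6].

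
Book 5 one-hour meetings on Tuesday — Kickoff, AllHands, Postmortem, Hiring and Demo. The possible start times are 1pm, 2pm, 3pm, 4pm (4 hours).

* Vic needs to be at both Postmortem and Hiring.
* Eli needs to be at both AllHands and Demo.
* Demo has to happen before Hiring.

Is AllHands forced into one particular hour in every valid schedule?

No

AllHands can be 1pm (e.g. Postmortem in 1pm; Demo in 2pm; AllHands in 1pm; Kickoff in 1pm; Hiring in 3pm) or 2pm (e.g. Kickoff in 1pm; AllHands in 2pm; Postmortem in 1pm; Hiring in 2pm; Demo in 1pm).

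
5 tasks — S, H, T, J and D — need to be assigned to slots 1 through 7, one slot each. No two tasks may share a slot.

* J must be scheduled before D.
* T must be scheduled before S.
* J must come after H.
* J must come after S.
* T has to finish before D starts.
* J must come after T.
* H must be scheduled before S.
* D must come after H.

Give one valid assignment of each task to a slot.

H -> 1; S -> 3; T -> 2; D -> 5; J -> 4

Checking: H(1) before S(3); T(2) before J(4); T(2) before D(5); H(1) before J(4); T(2) before S(3); J(4) before D(5); S(3) before J(4); H(1) before D(5); max 1 per slot (cap 1).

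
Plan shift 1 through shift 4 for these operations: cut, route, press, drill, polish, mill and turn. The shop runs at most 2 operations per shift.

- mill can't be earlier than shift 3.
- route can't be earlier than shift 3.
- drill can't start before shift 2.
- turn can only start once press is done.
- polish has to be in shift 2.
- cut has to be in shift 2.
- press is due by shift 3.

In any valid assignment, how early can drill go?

Drill is available from shift 2.
drill at shift 3 is achievable: cut in shift 2, polish in shift 2, press in shift 1, drill in shift 3, mill in shift 4, turn in shift 4, route in shift 3.
Nothing earlier works — the capacity limit rule out every shift before shift 3.

shift 3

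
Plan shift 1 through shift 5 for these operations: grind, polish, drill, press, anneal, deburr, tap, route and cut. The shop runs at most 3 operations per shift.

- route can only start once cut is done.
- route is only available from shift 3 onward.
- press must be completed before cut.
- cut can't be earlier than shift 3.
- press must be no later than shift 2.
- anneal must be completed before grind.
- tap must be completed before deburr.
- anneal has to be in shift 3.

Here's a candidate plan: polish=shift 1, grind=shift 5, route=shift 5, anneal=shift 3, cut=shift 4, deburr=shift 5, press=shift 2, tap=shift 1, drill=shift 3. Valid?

Valid

tap must be completed before deburr — holds.
anneal must be completed before grind — holds.
anneal has to be in shift 3 — holds.
press must be completed before cut — holds.
route can only start once cut is done — holds.
press must be no later than shift 2 — holds.
cut can't be earlier than shift 3 — holds.
The shop runs at most 3 operations per shift — holds.
route is only available from shift 3 onward — holds.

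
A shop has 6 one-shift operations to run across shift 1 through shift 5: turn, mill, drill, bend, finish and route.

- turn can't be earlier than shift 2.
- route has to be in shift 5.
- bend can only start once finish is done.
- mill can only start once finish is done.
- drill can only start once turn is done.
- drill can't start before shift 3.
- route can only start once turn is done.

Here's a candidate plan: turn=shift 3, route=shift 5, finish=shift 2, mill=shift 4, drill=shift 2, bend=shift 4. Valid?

No — it violates: drill can't start before shift 3

route has to be in shift 5 — holds.
turn can't be earlier than shift 2 — holds.
bend can only start once finish is done — holds.
mill can only start once finish is done — holds.
route can only start once turn is done — holds.
drill can't start before shift 3 — violated.
drill can only start once turn is done — violated.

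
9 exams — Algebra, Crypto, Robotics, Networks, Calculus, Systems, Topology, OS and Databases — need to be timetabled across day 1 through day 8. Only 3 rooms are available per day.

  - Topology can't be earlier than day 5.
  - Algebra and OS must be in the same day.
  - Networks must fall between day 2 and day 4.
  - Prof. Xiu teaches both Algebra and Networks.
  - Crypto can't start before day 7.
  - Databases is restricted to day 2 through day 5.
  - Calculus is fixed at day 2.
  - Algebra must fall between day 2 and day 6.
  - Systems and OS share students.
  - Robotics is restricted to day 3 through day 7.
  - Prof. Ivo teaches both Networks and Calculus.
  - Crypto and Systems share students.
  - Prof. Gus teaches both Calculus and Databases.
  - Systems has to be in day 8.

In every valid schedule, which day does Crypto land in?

Crypto's window is day 7–day 8.
Systems is fixed at day 8, and Crypto can't share a day with Systems.
So Crypto must be day 7.

day 7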